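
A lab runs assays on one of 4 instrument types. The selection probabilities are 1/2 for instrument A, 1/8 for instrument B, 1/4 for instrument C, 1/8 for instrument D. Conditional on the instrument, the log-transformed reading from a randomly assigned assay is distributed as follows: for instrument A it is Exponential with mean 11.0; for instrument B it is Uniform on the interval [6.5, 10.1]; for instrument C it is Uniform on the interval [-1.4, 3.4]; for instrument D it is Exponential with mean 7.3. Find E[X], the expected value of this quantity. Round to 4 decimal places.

7.7000

Component means — A: 11; B: 8.3; C: 1; D: 7.3.
E[X] = 0.5·11 + 0.125·8.3 + 0.25·1 + 0.125·7.3 = 7.7.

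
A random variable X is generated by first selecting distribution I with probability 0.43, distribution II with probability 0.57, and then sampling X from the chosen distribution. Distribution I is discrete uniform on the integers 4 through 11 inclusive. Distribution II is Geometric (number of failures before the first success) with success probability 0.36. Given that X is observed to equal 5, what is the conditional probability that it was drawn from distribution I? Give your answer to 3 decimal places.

0.709

Likelihoods P(X=5 | ·): I: 0.125; II: 0.0386547.
Posterior ∝ prior × likelihood. Numerator for I: 0.43·0.125 = 0.05375.
Normalizing constant: 0.43·0.125 + 0.57·0.0386547 = 0.0757832.
P(I | observation) = 0.05375 / 0.0757832 = 0.70926.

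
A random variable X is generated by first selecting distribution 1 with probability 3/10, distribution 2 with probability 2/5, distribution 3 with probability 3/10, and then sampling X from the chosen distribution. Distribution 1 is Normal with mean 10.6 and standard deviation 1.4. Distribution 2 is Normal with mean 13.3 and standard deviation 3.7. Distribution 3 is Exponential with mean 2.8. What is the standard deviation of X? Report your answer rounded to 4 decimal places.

Per component, 1: μ=10.6, E[X²]=114.32; 2: μ=13.3, E[X²]=190.58; 3: μ=2.8, E[X²]=15.68.
E[X] = 0.3·10.6 + 0.4·13.3 + 0.3·2.8 = 9.34.
E[X²] = 0.3·114.32 + 0.4·190.58 + 0.3·15.68 = 115.232.
Var(X) = E[X²] − (E[X])² = 115.232 − 87.2356 = 27.9964.
SD(X) = √27.9964 = 5.29116.

5.2912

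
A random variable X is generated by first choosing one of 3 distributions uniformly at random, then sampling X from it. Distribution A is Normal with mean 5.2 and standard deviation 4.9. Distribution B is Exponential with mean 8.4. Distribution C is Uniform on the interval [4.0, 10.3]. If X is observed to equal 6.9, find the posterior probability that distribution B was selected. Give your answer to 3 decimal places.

0.182

Likelihoods f(6.9 | ·): A: 0.0766614; B: 0.0523575; C: 0.15873.
Posterior ∝ prior × likelihood. Numerator for B: 0.333333·0.0523575 = 0.0174525.
Normalizing constant: 0.333333·0.0766614 + 0.333333·0.0523575 + 0.333333·0.15873 = 0.0959163.
P(B | observation) = 0.0174525 / 0.0959163 = 0.181955.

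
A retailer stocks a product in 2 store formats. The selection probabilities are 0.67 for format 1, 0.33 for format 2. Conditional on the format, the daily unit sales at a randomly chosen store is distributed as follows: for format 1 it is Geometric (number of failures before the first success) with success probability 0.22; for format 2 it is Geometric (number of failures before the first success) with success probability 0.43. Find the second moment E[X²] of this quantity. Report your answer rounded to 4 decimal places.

20.8168

For each component E[X²] = Var + (mean)², giving 1: 28.686; 2: 4.83991.
Overall E[X²] = 0.67·28.686 + 0.33·4.83991 = 20.8168.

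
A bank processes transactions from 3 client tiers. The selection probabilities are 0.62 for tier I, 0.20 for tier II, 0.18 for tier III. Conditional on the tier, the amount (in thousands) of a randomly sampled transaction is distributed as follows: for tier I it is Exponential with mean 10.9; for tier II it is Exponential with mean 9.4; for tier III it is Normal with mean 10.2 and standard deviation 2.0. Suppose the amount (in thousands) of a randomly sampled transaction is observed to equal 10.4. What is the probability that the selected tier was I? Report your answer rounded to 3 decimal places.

0.339

Likelihoods f(10.4 | ·): I: 0.0353346; II: 0.0351865; III: 0.198476.
Posterior ∝ prior × likelihood. Numerator for I: 0.62·0.0353346 = 0.0219075.
Normalizing constant: 0.62·0.0353346 + 0.2·0.0351865 + 0.18·0.198476 = 0.0646705.
P(I | observation) = 0.0219075 / 0.0646705 = 0.338755.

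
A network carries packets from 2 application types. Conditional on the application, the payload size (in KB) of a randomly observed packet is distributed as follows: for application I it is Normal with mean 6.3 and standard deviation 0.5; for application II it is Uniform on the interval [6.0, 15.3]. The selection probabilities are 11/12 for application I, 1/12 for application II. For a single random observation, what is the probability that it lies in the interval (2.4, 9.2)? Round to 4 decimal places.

Conditional on each application, P(2.4 < X < 9.2): I: 1; II: 0.344086.
By total probability, P(2.4 < X < 9.2) = 0.916667·1 + 0.0833333·0.344086 = 0.94534.

0.9453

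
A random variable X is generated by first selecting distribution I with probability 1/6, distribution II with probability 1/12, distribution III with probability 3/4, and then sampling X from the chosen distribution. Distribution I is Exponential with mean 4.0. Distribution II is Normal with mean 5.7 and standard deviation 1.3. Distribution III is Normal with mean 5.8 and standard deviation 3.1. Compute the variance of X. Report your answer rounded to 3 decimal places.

Per component, I: μ=4, E[X²]=32; II: μ=5.7, E[X²]=34.18; III: μ=5.8, E[X²]=43.25.
E[X] = 0.166667·4 + 0.0833333·5.7 + 0.75·5.8 = 5.49167.
E[X²] = 0.166667·32 + 0.0833333·34.18 + 0.75·43.25 = 40.6192.
Var(X) = E[X²] − (E[X])² = 40.6192 − 30.1584 = 10.4608.

10.461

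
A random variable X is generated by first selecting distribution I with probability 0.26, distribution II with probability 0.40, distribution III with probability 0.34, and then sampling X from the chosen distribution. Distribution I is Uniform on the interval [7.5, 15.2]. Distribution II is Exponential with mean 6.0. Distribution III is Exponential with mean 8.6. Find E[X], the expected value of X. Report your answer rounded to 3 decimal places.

Component means — I: 11.35; II: 6; III: 8.6.
E[X] = 0.26·11.35 + 0.4·6 + 0.34·8.6 = 8.275.

8.275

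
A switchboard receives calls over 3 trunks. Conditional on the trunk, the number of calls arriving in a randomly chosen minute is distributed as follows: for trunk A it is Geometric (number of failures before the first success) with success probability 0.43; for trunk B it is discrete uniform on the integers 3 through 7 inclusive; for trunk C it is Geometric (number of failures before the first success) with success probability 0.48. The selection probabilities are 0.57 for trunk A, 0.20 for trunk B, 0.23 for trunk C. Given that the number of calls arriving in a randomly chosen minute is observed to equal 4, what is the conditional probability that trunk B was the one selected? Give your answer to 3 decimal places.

Likelihoods P(X=4 | ·): A: 0.0453908; B: 0.2; C: 0.0350958.
Posterior ∝ prior × likelihood. Numerator for B: 0.2·0.2 = 0.04.
Normalizing constant: 0.57·0.0453908 + 0.2·0.2 + 0.23·0.0350958 = 0.0739448.
P(B | observation) = 0.04 / 0.0739448 = 0.540944.

0.541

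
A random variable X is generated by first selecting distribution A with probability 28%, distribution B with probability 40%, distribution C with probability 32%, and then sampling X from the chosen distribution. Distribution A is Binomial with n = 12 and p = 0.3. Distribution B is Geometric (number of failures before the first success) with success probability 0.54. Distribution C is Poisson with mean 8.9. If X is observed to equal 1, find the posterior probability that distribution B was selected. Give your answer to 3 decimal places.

0.830

Likelihoods P(X=1 | ·): A: 0.0711838; B: 0.2484; C: 0.00121386.
Posterior ∝ prior × likelihood. Numerator for B: 0.4·0.2484 = 0.09936.
Normalizing constant: 0.28·0.0711838 + 0.4·0.2484 + 0.32·0.00121386 = 0.11968.
P(B | observation) = 0.09936 / 0.11968 = 0.830215.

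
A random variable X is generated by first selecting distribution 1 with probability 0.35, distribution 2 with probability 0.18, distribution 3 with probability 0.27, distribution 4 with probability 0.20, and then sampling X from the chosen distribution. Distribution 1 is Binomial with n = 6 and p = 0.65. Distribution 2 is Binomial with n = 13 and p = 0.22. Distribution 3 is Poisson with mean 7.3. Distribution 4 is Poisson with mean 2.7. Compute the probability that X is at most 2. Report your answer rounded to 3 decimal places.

0.224

Conditional on each component, P(X ≤ 2): 1: 0.117424; 2: 0.430062; 3: 0.0236067; 4: 0.493624.
By total probability, P(X ≤ 2) = 0.35·0.117424 + 0.18·0.430062 + 0.27·0.0236067 + 0.2·0.493624 = 0.223608.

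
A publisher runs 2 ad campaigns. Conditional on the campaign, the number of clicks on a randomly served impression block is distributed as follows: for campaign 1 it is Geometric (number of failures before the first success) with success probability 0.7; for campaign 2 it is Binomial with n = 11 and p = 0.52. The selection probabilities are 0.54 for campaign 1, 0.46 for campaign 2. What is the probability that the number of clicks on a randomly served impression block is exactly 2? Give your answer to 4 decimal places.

Conditional on each campaign, P(X = 2): 1: 0.063; 2: 0.0201159.
By total probability, P(X = 2) = 0.54·0.063 + 0.46·0.0201159 = 0.0432733.

0.0433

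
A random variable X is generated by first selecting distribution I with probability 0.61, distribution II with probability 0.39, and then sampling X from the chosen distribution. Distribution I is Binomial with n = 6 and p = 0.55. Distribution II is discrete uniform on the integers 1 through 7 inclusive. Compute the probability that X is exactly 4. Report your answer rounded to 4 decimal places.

Conditional on each component, P(X = 4): I: 0.27795; II: 0.142857.
By total probability, P(X = 4) = 0.61·0.27795 + 0.39·0.142857 = 0.225264.

0.2253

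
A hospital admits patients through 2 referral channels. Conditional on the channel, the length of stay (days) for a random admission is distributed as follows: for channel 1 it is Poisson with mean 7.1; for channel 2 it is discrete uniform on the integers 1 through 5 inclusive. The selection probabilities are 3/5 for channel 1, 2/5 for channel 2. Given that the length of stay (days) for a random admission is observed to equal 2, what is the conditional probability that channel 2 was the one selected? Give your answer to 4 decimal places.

Likelihoods P(X=2 | ·): 1: 0.0207968; 2: 0.2.
Posterior ∝ prior × likelihood. Numerator for 2: 0.4·0.2 = 0.08.
Normalizing constant: 0.6·0.0207968 + 0.4·0.2 = 0.0924781.
P(2 | observation) = 0.08 / 0.0924781 = 0.86507.

0.8651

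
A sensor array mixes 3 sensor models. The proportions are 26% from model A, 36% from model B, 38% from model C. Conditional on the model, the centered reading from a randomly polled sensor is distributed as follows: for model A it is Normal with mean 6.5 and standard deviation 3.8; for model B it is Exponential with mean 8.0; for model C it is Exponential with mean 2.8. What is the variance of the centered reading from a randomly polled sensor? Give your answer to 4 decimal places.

Per component, A: μ=6.5, E[X²]=56.69; B: μ=8, E[X²]=128; C: μ=2.8, E[X²]=15.68.
E[X] = 0.26·6.5 + 0.36·8 + 0.38·2.8 = 5.634.
E[X²] = 0.26·56.69 + 0.36·128 + 0.38·15.68 = 66.7778.
Var(X) = E[X²] − (E[X])² = 66.7778 − 31.742 = 35.0358.

35.0358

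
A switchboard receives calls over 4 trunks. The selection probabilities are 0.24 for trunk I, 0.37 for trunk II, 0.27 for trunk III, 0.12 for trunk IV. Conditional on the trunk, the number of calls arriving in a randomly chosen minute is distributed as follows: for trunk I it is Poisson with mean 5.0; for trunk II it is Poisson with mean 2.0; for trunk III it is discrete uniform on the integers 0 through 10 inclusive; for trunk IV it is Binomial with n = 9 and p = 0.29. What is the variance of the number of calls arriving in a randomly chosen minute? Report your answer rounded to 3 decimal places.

6.927

Per component, I: μ=5, E[X²]=30; II: μ=2, E[X²]=6; III: μ=5, E[X²]=35; IV: μ=2.61, E[X²]=8.6652.
E[X] = 0.24·5 + 0.37·2 + 0.27·5 + 0.12·2.61 = 3.6032.
E[X²] = 0.24·30 + 0.37·6 + 0.27·35 + 0.12·8.6652 = 19.9098.
Var(X) = E[X²] − (E[X])² = 19.9098 − 12.9831 = 6.92677.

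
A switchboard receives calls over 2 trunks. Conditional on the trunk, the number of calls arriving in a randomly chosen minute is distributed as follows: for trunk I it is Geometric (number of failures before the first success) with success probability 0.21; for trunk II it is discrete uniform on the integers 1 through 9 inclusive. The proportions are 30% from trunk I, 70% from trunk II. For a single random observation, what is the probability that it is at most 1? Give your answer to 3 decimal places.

Conditional on each trunk, P(X ≤ 1): I: 0.3759; II: 0.111111.
By total probability, P(X ≤ 1) = 0.3·0.3759 + 0.7·0.111111 = 0.190548.

0.191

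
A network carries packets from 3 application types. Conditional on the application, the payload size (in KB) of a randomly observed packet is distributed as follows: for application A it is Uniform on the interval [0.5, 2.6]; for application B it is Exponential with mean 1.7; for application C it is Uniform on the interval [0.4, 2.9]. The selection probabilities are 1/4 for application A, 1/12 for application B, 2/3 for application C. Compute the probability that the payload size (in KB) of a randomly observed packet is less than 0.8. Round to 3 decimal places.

Conditional on each application, P(X < 0.8): A: 0.142857; B: 0.375365; C: 0.16.
By total probability, P(X < 0.8) = 0.25·0.142857 + 0.0833333·0.375365 + 0.666667·0.16 = 0.173661.

0.174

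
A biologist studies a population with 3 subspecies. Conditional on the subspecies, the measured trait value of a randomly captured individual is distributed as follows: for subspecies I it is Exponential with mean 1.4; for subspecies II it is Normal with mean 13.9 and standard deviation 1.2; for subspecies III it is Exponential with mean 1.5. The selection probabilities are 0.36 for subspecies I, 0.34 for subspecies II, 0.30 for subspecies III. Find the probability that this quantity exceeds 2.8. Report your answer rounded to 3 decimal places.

0.435

Conditional on each subspecies, P(X > 2.8): I: 0.135335; II: 1; III: 0.154638.
By total probability, P(X > 2.8) = 0.36·0.135335 + 0.34·1 + 0.3·0.154638 = 0.435112.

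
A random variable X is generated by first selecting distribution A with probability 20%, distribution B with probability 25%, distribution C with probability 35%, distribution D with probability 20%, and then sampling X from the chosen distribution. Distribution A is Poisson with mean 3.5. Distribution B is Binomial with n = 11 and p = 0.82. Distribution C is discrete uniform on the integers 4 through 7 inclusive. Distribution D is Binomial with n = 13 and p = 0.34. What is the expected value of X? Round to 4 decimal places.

Component means — A: 3.5; B: 9.02; C: 5.5; D: 4.42.
E[X] = 0.2·3.5 + 0.25·9.02 + 0.35·5.5 + 0.2·4.42 = 5.764.

5.7640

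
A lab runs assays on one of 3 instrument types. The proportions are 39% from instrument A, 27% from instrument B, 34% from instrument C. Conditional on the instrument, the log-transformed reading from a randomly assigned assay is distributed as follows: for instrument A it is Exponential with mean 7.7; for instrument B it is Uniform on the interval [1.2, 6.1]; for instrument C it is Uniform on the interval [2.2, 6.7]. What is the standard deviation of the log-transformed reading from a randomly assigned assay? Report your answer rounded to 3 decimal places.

Per component, A: μ=7.7, E[X²]=118.58; B: μ=3.65, E[X²]=15.3233; C: μ=4.45, E[X²]=21.49.
E[X] = 0.39·7.7 + 0.27·3.65 + 0.34·4.45 = 5.5015.
E[X²] = 0.39·118.58 + 0.27·15.3233 + 0.34·21.49 = 57.6901.
Var(X) = E[X²] − (E[X])² = 57.6901 − 30.2665 = 27.4236.
SD(X) = √27.4236 = 5.23675.

5.237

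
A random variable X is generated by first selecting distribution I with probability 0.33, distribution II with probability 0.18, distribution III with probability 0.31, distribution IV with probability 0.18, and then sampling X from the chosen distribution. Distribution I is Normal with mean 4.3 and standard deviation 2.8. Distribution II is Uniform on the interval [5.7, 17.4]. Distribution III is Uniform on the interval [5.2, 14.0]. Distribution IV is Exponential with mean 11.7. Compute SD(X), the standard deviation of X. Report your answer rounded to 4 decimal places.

Per component, I: μ=4.3, E[X²]=26.33; II: μ=11.55, E[X²]=144.81; III: μ=9.6, E[X²]=98.6133; IV: μ=11.7, E[X²]=273.78.
E[X] = 0.33·4.3 + 0.18·11.55 + 0.31·9.6 + 0.18·11.7 = 8.58.
E[X²] = 0.33·26.33 + 0.18·144.81 + 0.31·98.6133 + 0.18·273.78 = 114.605.
Var(X) = E[X²] − (E[X])² = 114.605 − 73.6164 = 40.9888.
SD(X) = √40.9888 = 6.40225.

6.4023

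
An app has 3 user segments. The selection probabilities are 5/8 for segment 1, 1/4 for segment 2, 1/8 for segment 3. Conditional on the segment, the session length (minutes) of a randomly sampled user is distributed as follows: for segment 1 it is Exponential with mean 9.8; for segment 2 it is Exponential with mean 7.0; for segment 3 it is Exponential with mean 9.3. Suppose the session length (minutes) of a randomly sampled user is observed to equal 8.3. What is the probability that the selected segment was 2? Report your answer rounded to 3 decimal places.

Likelihoods f(8.3 | ·): 1: 0.0437475; 2: 0.0436468; 3: 0.0440475.
Posterior ∝ prior × likelihood. Numerator for 2: 0.25·0.0436468 = 0.0109117.
Normalizing constant: 0.625·0.0437475 + 0.25·0.0436468 + 0.125·0.0440475 = 0.0437598.
P(2 | observation) = 0.0109117 / 0.0437598 = 0.249355.

0.249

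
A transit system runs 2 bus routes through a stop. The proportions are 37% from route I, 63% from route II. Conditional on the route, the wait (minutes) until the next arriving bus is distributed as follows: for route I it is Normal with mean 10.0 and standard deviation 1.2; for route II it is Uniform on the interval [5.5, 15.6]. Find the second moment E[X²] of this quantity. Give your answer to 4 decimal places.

For each component E[X²] = Var + (mean)², giving I: 101.44; II: 119.803.
Overall E[X²] = 0.37·101.44 + 0.63·119.803 = 113.009.

113.0089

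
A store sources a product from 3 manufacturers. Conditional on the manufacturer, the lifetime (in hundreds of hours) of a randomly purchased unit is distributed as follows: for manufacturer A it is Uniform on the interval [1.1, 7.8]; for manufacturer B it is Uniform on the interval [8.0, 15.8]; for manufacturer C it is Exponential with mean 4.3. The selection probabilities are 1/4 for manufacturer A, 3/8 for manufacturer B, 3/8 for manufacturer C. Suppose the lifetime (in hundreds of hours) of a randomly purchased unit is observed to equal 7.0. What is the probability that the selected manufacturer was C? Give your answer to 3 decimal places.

0.315

Likelihoods f(7.0 | ·): A: 0.149254; B: 0; C: 0.0456605.
Posterior ∝ prior × likelihood. Numerator for C: 0.375·0.0456605 = 0.0171227.
Normalizing constant: 0.25·0.149254 + 0.375·0 + 0.375·0.0456605 = 0.0544361.
P(C | observation) = 0.0171227 / 0.0544361 = 0.314546.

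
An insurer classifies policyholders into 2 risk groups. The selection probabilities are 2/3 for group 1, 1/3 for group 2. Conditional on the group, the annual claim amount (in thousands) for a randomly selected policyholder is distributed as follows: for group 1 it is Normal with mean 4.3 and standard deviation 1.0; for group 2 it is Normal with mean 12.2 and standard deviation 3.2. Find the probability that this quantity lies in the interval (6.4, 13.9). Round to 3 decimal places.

0.234

Conditional on each group, P(6.4 < X < 13.9): 1: 0.0178644; 2: 0.667423.
By total probability, P(6.4 < X < 13.9) = 0.666667·0.0178644 + 0.333333·0.667423 = 0.234384.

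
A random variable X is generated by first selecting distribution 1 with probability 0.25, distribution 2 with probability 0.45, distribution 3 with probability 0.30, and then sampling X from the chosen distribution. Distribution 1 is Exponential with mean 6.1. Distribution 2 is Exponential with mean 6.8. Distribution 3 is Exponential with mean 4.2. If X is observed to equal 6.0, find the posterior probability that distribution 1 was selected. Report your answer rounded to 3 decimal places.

0.256

Likelihoods f(6.0 | ·): 1: 0.0613049; 2: 0.0608541; 3: 0.0570598.
Posterior ∝ prior × likelihood. Numerator for 1: 0.25·0.0613049 = 0.0153262.
Normalizing constant: 0.25·0.0613049 + 0.45·0.0608541 + 0.3·0.0570598 = 0.0598285.
P(1 | observation) = 0.0153262 / 0.0598285 = 0.256169.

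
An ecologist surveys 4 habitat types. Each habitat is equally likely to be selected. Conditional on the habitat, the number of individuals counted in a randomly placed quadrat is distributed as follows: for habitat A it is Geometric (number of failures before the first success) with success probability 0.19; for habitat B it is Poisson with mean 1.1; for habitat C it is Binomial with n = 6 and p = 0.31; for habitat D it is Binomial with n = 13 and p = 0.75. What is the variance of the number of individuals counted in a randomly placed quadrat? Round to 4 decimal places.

18.2858

Per component, A: μ=4.26316, E[X²]=40.6122; B: μ=1.1, E[X²]=2.31; C: μ=1.86, E[X²]=4.743; D: μ=9.75, E[X²]=97.5.
E[X] = 0.25·4.26316 + 0.25·1.1 + 0.25·1.86 + 0.25·9.75 = 4.24329.
E[X²] = 0.25·40.6122 + 0.25·2.31 + 0.25·4.743 + 0.25·97.5 = 36.2913.
Var(X) = E[X²] − (E[X])² = 36.2913 − 18.0055 = 18.2858.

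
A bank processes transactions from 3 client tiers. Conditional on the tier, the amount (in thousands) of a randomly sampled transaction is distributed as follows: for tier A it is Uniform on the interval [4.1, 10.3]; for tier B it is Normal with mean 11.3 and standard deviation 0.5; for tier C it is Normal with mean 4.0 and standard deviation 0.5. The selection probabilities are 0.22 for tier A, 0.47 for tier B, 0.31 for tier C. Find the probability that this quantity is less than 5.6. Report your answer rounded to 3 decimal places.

0.363

Conditional on each tier, P(X < 5.6): A: 0.241935; B: 0; C: 0.999313.
By total probability, P(X < 5.6) = 0.22·0.241935 + 0.47·0 + 0.31·0.999313 = 0.363013.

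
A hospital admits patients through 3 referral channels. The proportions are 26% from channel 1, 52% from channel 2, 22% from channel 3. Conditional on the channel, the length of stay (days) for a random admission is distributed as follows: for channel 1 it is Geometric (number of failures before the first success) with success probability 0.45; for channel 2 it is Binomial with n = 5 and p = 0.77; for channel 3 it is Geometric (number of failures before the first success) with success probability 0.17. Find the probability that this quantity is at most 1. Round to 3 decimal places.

Conditional on each channel, P(X ≤ 1): 1: 0.6975; 2: 0.0114175; 3: 0.3111.
By total probability, P(X ≤ 1) = 0.26·0.6975 + 0.52·0.0114175 + 0.22·0.3111 = 0.255729.

0.256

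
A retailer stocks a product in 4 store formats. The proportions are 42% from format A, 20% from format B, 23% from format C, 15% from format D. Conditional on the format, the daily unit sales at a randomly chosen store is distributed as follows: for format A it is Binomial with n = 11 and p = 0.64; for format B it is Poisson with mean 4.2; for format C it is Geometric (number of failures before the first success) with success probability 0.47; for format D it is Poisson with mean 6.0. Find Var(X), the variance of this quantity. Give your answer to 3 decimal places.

8.829

Per component, A: μ=7.04, E[X²]=52.096; B: μ=4.2, E[X²]=21.84; C: μ=1.12766, E[X²]=3.67089; D: μ=6, E[X²]=42.
E[X] = 0.42·7.04 + 0.2·4.2 + 0.23·1.12766 + 0.15·6 = 4.95616.
E[X²] = 0.42·52.096 + 0.2·21.84 + 0.23·3.67089 + 0.15·42 = 33.3926.
Var(X) = E[X²] − (E[X])² = 33.3926 − 24.5635 = 8.82909.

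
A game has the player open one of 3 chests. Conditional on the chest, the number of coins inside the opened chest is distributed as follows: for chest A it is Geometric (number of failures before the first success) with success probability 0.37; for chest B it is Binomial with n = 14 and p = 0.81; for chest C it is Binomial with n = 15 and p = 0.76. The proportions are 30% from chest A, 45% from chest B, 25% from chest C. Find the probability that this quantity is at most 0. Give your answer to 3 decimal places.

Conditional on each chest, P(X ≤ 0): A: 0.37; B: 7.99007e-11; C: 5.04857e-10.
By total probability, P(X ≤ 0) = 0.3·0.37 + 0.45·7.99007e-11 + 0.25·5.04857e-10 = 0.111.

0.111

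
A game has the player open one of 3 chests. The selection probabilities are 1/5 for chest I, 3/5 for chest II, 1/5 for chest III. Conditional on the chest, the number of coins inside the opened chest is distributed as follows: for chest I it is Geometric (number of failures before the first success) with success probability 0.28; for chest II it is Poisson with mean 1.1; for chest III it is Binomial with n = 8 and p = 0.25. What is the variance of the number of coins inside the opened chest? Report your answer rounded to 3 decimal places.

3.167

Per component, I: μ=2.57143, E[X²]=15.7959; II: μ=1.1, E[X²]=2.31; III: μ=2, E[X²]=5.5.
E[X] = 0.2·2.57143 + 0.6·1.1 + 0.2·2 = 1.57429.
E[X²] = 0.2·15.7959 + 0.6·2.31 + 0.2·5.5 = 5.64518.
Var(X) = E[X²] − (E[X])² = 5.64518 − 2.47838 = 3.16681.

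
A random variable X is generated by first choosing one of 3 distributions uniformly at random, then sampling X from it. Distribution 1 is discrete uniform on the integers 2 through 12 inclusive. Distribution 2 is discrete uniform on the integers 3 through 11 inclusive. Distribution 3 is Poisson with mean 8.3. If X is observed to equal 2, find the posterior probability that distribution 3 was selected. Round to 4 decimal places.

0.0861

Likelihoods P(X=2 | ·): 1: 0.0909091; 2: 0; 3: 0.00856016.
Posterior ∝ prior × likelihood. Numerator for 3: 0.333333·0.00856016 = 0.00285339.
Normalizing constant: 0.333333·0.0909091 + 0.333333·0 + 0.333333·0.00856016 = 0.0331564.
P(3 | observation) = 0.00285339 / 0.0331564 = 0.0860584.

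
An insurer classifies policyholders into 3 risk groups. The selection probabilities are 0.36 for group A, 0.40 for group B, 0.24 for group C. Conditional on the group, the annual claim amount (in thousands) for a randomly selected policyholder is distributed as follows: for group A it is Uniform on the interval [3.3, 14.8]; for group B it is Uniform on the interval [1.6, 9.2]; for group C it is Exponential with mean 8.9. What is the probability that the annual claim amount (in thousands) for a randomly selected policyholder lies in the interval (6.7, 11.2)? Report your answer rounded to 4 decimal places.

Conditional on each group, P(6.7 < X < 11.2): A: 0.391304; B: 0.328947; C: 0.186941.
By total probability, P(6.7 < X < 11.2) = 0.36·0.391304 + 0.4·0.328947 + 0.24·0.186941 = 0.317314.

0.3173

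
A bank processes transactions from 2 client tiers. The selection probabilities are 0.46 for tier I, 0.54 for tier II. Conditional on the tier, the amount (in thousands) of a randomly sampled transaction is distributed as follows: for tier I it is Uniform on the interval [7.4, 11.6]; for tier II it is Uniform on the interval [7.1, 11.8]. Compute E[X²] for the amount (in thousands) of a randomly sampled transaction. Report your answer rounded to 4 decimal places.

91.4086

For each component E[X²] = Var + (mean)², giving I: 91.72; II: 91.1433.
Overall E[X²] = 0.46·91.72 + 0.54·91.1433 = 91.4086.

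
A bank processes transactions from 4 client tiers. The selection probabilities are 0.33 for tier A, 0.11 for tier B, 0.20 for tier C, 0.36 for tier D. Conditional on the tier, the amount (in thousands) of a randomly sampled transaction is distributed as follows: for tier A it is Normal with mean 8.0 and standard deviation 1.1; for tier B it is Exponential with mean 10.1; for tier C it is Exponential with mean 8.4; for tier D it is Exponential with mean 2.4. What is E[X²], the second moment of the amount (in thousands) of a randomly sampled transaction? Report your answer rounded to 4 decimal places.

For each component E[X²] = Var + (mean)², giving A: 65.21; B: 204.02; C: 141.12; D: 11.52.
Overall E[X²] = 0.33·65.21 + 0.11·204.02 + 0.2·141.12 + 0.36·11.52 = 76.3327.

76.3327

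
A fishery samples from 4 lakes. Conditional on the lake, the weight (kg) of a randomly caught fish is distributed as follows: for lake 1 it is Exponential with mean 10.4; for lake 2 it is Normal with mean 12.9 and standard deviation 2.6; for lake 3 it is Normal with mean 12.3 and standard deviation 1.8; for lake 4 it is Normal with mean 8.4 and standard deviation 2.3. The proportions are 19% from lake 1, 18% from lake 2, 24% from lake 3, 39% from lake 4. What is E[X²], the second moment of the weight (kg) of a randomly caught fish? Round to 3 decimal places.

138.940

For each component E[X²] = Var + (mean)², giving 1: 216.32; 2: 173.17; 3: 154.53; 4: 75.85.
Overall E[X²] = 0.19·216.32 + 0.18·173.17 + 0.24·154.53 + 0.39·75.85 = 138.94.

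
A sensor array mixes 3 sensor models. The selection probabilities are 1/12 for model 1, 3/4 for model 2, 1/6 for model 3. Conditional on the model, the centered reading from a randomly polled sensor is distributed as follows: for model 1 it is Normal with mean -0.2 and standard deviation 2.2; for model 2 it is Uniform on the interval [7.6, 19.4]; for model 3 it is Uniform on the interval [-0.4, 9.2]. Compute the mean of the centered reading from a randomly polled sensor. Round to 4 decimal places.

Component means — 1: -0.2; 2: 13.5; 3: 4.4.
E[X] = 0.0833333·-0.2 + 0.75·13.5 + 0.166667·4.4 = 10.8417.

10.8417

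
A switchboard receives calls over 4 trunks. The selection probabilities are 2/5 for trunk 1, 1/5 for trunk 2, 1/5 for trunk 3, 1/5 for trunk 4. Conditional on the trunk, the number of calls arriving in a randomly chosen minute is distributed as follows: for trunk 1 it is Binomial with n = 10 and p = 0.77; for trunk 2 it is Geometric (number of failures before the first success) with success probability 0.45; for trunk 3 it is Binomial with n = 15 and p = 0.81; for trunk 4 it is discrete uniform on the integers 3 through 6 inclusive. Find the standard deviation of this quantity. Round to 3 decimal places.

Per component, 1: μ=7.7, E[X²]=61.061; 2: μ=1.22222, E[X²]=4.20988; 3: μ=12.15, E[X²]=149.931; 4: μ=4.5, E[X²]=21.5.
E[X] = 0.4·7.7 + 0.2·1.22222 + 0.2·12.15 + 0.2·4.5 = 6.65444.
E[X²] = 0.4·61.061 + 0.2·4.20988 + 0.2·149.931 + 0.2·21.5 = 59.5526.
Var(X) = E[X²] − (E[X])² = 59.5526 − 44.2816 = 15.2709.
SD(X) = √15.2709 = 3.90781.

3.908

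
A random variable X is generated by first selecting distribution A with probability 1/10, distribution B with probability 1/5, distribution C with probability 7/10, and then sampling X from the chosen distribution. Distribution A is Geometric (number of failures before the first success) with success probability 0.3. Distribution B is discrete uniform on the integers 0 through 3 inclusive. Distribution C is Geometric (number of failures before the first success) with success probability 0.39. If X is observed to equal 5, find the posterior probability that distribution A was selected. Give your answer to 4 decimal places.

0.1794

Likelihoods P(X=5 | ·): A: 0.050421; B: 0; C: 0.0329393.
Posterior ∝ prior × likelihood. Numerator for A: 0.1·0.050421 = 0.0050421.
Normalizing constant: 0.1·0.050421 + 0.2·0 + 0.7·0.0329393 = 0.0280996.
P(A | observation) = 0.0050421 / 0.0280996 = 0.179437.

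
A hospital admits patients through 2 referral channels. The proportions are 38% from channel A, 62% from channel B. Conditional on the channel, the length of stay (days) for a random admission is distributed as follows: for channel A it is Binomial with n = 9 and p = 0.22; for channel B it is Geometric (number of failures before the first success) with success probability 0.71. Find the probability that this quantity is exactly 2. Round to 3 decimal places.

0.153

Conditional on each channel, P(X = 2): A: 0.306062; B: 0.059711.
By total probability, P(X = 2) = 0.38·0.306062 + 0.62·0.059711 = 0.153325.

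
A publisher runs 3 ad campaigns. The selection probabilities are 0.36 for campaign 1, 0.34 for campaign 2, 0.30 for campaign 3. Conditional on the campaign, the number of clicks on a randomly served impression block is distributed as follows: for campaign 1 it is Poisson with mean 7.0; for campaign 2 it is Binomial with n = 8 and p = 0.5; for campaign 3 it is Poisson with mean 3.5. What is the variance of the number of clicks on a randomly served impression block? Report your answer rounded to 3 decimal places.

Per component, 1: μ=7, E[X²]=56; 2: μ=4, E[X²]=18; 3: μ=3.5, E[X²]=15.75.
E[X] = 0.36·7 + 0.34·4 + 0.3·3.5 = 4.93.
E[X²] = 0.36·56 + 0.34·18 + 0.3·15.75 = 31.005.
Var(X) = E[X²] − (E[X])² = 31.005 − 24.3049 = 6.7001.

6.700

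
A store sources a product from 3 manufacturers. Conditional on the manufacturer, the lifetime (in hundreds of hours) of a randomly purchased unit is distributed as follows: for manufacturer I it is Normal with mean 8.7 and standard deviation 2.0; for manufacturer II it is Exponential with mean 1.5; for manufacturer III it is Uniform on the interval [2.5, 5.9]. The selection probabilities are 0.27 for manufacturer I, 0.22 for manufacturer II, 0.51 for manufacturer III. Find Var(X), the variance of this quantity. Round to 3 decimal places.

Per component, I: μ=8.7, E[X²]=79.69; II: μ=1.5, E[X²]=4.5; III: μ=4.2, E[X²]=18.6033.
E[X] = 0.27·8.7 + 0.22·1.5 + 0.51·4.2 = 4.821.
E[X²] = 0.27·79.69 + 0.22·4.5 + 0.51·18.6033 = 31.994.
Var(X) = E[X²] − (E[X])² = 31.994 − 23.242 = 8.75196.

8.752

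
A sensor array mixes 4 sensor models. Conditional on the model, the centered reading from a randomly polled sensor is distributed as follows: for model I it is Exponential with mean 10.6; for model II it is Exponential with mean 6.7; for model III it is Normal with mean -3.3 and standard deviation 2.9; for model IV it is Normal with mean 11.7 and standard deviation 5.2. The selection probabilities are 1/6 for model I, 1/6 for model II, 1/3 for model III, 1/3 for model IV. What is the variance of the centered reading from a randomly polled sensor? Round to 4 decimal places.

Per component, I: μ=10.6, E[X²]=224.72; II: μ=6.7, E[X²]=89.78; III: μ=-3.3, E[X²]=19.3; IV: μ=11.7, E[X²]=163.93.
E[X] = 0.166667·10.6 + 0.166667·6.7 + 0.333333·-3.3 + 0.333333·11.7 = 5.68333.
E[X²] = 0.166667·224.72 + 0.166667·89.78 + 0.333333·19.3 + 0.333333·163.93 = 113.493.
Var(X) = E[X²] − (E[X])² = 113.493 − 32.3003 = 81.1931.

81.1931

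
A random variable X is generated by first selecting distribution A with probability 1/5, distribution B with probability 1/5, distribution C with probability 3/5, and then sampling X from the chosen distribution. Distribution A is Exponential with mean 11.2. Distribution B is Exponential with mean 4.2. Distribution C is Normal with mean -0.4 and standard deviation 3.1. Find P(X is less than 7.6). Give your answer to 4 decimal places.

Conditional on each component, P(X < 7.6): A: 0.492659; B: 0.836268; C: 0.995069.
By total probability, P(X < 7.6) = 0.2·0.492659 + 0.2·0.836268 + 0.6·0.995069 = 0.862827.

0.8628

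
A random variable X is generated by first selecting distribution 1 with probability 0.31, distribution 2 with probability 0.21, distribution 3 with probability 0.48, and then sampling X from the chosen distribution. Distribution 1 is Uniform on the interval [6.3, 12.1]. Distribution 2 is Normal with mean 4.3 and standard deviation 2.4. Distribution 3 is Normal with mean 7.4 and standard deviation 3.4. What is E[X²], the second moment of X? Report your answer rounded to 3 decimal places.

64.034

For each component E[X²] = Var + (mean)², giving 1: 87.4433; 2: 24.25; 3: 66.32.
Overall E[X²] = 0.31·87.4433 + 0.21·24.25 + 0.48·66.32 = 64.0335.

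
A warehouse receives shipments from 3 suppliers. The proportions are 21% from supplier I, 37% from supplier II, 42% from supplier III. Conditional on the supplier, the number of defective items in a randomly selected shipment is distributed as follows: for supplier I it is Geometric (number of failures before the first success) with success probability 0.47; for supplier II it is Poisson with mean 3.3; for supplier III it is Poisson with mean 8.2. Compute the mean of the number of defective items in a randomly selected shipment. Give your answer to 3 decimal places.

Component means — I: 1.12766; II: 3.3; III: 8.2.
E[X] = 0.21·1.12766 + 0.37·3.3 + 0.42·8.2 = 4.90181.

4.902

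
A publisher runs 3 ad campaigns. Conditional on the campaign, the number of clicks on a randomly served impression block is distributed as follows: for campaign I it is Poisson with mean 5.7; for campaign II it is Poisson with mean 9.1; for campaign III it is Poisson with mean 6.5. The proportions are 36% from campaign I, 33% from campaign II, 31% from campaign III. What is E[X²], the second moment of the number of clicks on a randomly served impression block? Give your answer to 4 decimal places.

59.1912

For each component E[X²] = Var + (mean)², giving I: 38.19; II: 91.91; III: 48.75.
Overall E[X²] = 0.36·38.19 + 0.33·91.91 + 0.31·48.75 = 59.1912.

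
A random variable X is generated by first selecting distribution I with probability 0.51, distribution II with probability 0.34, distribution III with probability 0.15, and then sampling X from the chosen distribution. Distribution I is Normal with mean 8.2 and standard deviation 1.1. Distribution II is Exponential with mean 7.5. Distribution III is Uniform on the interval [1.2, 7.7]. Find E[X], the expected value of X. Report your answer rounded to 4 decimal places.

Component means — I: 8.2; II: 7.5; III: 4.45.
E[X] = 0.51·8.2 + 0.34·7.5 + 0.15·4.45 = 7.3995.

7.3995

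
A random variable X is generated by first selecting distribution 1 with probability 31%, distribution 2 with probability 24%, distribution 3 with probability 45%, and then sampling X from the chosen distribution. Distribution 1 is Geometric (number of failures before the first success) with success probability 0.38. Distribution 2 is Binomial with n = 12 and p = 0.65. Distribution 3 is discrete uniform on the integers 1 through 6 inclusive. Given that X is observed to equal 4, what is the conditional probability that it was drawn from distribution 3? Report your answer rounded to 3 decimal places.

Likelihoods P(X=4 | ·): 1: 0.0561501; 2: 0.0198977; 3: 0.166667.
Posterior ∝ prior × likelihood. Numerator for 3: 0.45·0.166667 = 0.075.
Normalizing constant: 0.31·0.0561501 + 0.24·0.0198977 + 0.45·0.166667 = 0.097182.
P(3 | observation) = 0.075 / 0.097182 = 0.771748.

0.772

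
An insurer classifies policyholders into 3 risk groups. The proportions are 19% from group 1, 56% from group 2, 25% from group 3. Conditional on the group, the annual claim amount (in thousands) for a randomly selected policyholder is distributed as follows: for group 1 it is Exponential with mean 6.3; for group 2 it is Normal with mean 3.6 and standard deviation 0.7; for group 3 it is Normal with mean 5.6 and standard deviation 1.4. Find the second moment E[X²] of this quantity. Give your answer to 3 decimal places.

30.944

For each component E[X²] = Var + (mean)², giving 1: 79.38; 2: 13.45; 3: 33.32.
Overall E[X²] = 0.19·79.38 + 0.56·13.45 + 0.25·33.32 = 30.9442.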